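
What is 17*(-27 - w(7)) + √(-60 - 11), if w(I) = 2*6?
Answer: -663 + I*√71 ≈ -663.0 + 8.4261*I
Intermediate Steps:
w(I) = 12
17*(-27 - w(7)) + √(-60 - 11) = 17*(-27 - 1*12) + √(-60 - 11) = 17*(-27 - 12) + √(-71) = 17*(-39) + I*√71 = -663 + I*√71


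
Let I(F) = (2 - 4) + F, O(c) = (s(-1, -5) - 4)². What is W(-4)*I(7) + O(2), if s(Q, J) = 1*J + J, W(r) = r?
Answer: 176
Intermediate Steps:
s(Q, J) = 2*J (s(Q, J) = J + J = 2*J)
O(c) = 196 (O(c) = (2*(-5) - 4)² = (-10 - 4)² = (-14)² = 196)
I(F) = -2 + F
W(-4)*I(7) + O(2) = -4*(-2 + 7) + 196 = -4*5 + 196 = -20 + 196 = 176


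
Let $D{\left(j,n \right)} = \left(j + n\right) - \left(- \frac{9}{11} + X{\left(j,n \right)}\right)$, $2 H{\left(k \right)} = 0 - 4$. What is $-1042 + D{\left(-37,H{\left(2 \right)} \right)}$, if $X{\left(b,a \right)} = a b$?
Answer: $- \frac{12696}{11} \approx -1154.2$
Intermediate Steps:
$H{\left(k \right)} = -2$ ($H{\left(k \right)} = \frac{0 - 4}{2} = \frac{1}{2} \left(-4\right) = -2$)
$D{\left(j,n \right)} = \frac{9}{11} + j + n - j n$ ($D{\left(j,n \right)} = \left(j + n\right) - \left(- \frac{9}{11} + n j\right) = \left(j + n\right) - \left(- \frac{9}{11} + j n\right) = \frac{9}{11} + j + n - j n$)
$-1042 + D{\left(-37,H{\left(2 \right)} \right)} = -1042 - \left(\frac{420}{11} + 74\right) = -1042 - \frac{1234}{11} = - \frac{12696}{11}$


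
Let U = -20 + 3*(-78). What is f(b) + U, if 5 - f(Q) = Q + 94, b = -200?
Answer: -143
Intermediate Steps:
U = -254 (U = -20 - 234 = -254)
f(Q) = -89 - Q (f(Q) = 5 - (Q + 94) = 5 - (94 + Q) = 5 + (-94 - Q) = -89 - Q)
f(b) + U = (-89 - 1*(-200)) - 254 = (-89 + 200) - 254 = 111 - 254 = -143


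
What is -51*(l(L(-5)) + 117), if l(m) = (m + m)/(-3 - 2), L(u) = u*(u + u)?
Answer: -4947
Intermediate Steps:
L(u) = 2*u² (L(u) = u*(2*u) = 2*u²)
l(m) = -2*m/5 (l(m) = (2*m)/(-5) = (2*m)*(-⅕) = -2*m/5)
-51*(l(L(-5)) + 117) = -51*(-4*(-5)²/5 + 117) = -51*(-4*25/5 + 117) = -51*(-⅖*50 + 117) = -51*(-20 + 117) = -51*97 = -4947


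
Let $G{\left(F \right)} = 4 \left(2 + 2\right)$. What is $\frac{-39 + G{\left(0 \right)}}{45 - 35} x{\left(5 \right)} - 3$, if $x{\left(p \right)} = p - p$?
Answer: $-3$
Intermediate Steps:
$x{\left(p \right)} = 0$
$G{\left(F \right)} = 16$ ($G{\left(F \right)} = 4 \cdot 4 = 16$)
$\frac{-39 + G{\left(0 \right)}}{45 - 35} x{\left(5 \right)} - 3 = \frac{-39 + 16}{45 - 35} \cdot 0 - 3 = - \frac{23}{10} \cdot 0 - 3 = \left(-23\right) \frac{1}{10} \cdot 0 - 3 = \left(- \frac{23}{10}\right) 0 - 3 = 0 - 3 = -3$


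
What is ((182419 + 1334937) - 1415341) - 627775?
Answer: -525760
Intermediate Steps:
((182419 + 1334937) - 1415341) - 627775 = (1517356 - 1415341) - 627775 = 102015 - 627775 = -525760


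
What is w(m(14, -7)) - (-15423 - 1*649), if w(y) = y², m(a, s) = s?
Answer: 16121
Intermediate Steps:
w(m(14, -7)) - (-15423 - 1*649) = (-7)² - (-15423 - 1*649) = 49 - (-15423 - 649) = 49 - 1*(-16072) = 49 + 16072 = 16121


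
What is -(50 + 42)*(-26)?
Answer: 2392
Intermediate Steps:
-(50 + 42)*(-26) = -92*(-26) = -1*(-2392) = 2392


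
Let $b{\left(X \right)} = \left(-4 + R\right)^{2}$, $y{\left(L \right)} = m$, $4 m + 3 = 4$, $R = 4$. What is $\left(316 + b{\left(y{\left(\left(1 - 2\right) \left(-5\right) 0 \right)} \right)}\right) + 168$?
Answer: $484$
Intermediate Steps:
$m = \frac{1}{4}$ ($m = - \frac{3}{4} + \frac{1}{4} \cdot 4 = - \frac{3}{4} + 1 = \frac{1}{4} \approx 0.25$)
$y{\left(L \right)} = \frac{1}{4}$
$b{\left(X \right)} = 0$ ($b{\left(X \right)} = \left(-4 + 4\right)^{2} = 0^{2} = 0$)
$\left(316 + b{\left(y{\left(\left(1 - 2\right) \left(-5\right) 0 \right)} \right)}\right) + 168 = \left(316 + 0\right) + 168 = 316 + 168 = 484$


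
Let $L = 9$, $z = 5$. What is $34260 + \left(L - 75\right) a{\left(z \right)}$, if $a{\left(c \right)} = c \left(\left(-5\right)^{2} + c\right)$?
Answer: $24360$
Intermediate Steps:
$a{\left(c \right)} = c \left(25 + c\right)$
$34260 + \left(L - 75\right) a{\left(z \right)} = 34260 + \left(9 - 75\right) 5 \left(25 + 5\right) = 34260 - 66 \cdot 5 \cdot 30 = 34260 - 9900 = 24360$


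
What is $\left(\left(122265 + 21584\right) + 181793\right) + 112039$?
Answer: $437681$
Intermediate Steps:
$\left(\left(122265 + 21584\right) + 181793\right) + 112039 = \left(143849 + 181793\right) + 112039 = 325642 + 112039 = 437681$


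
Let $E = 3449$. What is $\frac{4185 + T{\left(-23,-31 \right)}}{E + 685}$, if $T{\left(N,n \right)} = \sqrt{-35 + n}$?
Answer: $\frac{1395}{1378} + \frac{i \sqrt{66}}{4134} \approx 1.0123 + 0.0019652 i$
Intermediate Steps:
$\frac{4185 + T{\left(-23,-31 \right)}}{E + 685} = \frac{4185 + \sqrt{-35 - 31}}{3449 + 685} = \frac{4185 + \sqrt{-66}}{4134} = \left(4185 + i \sqrt{66}\right) \frac{1}{4134} = \frac{1395}{1378} + \frac{i \sqrt{66}}{4134}$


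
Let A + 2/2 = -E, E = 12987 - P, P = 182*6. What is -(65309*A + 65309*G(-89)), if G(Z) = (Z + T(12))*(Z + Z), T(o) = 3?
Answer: -222834308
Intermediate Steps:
P = 1092
G(Z) = 2*Z*(3 + Z) (G(Z) = (Z + 3)*(Z + Z) = (3 + Z)*(2*Z) = 2*Z*(3 + Z))
E = 11895 (E = 12987 - 1*1092 = 12987 - 1092 = 11895)
A = -11896 (A = -1 - 1*11895 = -1 - 11895 = -11896)
-(65309*A + 65309*G(-89)) = -65309/(1/(-11896 + 2*(-89)*(3 - 89))) = -65309/(1/(-11896 + 2*(-89)*(-86))) = -65309/(1/(-11896 + 15308)) = -65309/(1/3412) = -65309/1/3412 = -65309*3412 = -222834308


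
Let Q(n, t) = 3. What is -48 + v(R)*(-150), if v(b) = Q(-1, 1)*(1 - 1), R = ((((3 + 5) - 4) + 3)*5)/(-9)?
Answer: -48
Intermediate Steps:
R = -35/9 (R = (((8 - 4) + 3)*5)*(-⅑) = ((4 + 3)*5)*(-⅑) = (7*5)*(-⅑) = 35*(-⅑) = -35/9 ≈ -3.8889)
v(b) = 0 (v(b) = 3*(1 - 1) = 3*0 = 0)
-48 + v(R)*(-150) = -48 + 0*(-150) = -48 + 0 = -48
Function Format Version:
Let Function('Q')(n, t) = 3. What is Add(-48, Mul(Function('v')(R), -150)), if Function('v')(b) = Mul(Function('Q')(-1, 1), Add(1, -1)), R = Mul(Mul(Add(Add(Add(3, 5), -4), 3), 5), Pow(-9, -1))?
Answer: -48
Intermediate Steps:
R = Rational(-35, 9) (R = Mul(Mul(Add(Add(8, -4), 3), 5), Rational(-1, 9)) = Mul(Mul(Add(4, 3), 5), Rational(-1, 9)) = Mul(Mul(7, 5), Rational(-1, 9)) = Mul(35, Rational(-1, 9)) = Rational(-35, 9) ≈ -3.8889)
Function('v')(b) = 0 (Function('v')(b) = Mul(3, Add(1, -1)) = Mul(3, 0) = 0)
Add(-48, Mul(Function('v')(R), -150)) = Add(-48, Mul(0, -150)) = Add(-48, 0) = -48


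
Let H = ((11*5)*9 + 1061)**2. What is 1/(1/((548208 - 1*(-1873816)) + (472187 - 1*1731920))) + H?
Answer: 3583427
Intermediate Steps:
H = 2421136 (H = (55*9 + 1061)**2 = (495 + 1061)**2 = 1556**2 = 2421136)
1/(1/((548208 - 1*(-1873816)) + (472187 - 1*1731920))) + H = 1/(1/((548208 - 1*(-1873816)) + (472187 - 1*1731920))) + 2421136 = 1/(1/((548208 + 1873816) + (472187 - 1731920))) + 2421136 = 1/(1/(2422024 - 1259733)) + 2421136 = 1/(1/1162291) + 2421136 = 1162291 + 2421136 = 3583427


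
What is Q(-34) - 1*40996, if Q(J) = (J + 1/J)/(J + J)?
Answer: -94781595/2312 ≈ -40996.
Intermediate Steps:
Q(J) = (J + 1/J)/(2*J) (Q(J) = (J + 1/J)/((2*J)) = (J + 1/J)*(1/(2*J)) = (J + 1/J)/(2*J))
Q(-34) - 1*40996 = (½)*(1 + (-34)²)/(-34)² - 1*40996 = (½)*(1/1156)*(1 + 1156) - 40996 = (½)*(1/1156)*1157 - 40996 = 1157/2312 - 40996 = -94781595/2312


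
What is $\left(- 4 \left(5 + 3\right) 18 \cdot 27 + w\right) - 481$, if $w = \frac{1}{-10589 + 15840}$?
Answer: $- \frac{84189282}{5251} \approx -16033.0$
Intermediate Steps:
$w = \frac{1}{5251} \approx 0.00019044$
$\left(- 4 \left(5 + 3\right) 18 \cdot 27 + w\right) - 481 = \left(- 4 \left(5 + 3\right) 18 \cdot 27 + \frac{1}{5251}\right) - 481 = \left(\left(-4\right) 8 \cdot 18 \cdot 27 + \frac{1}{5251}\right) - 481 = \left(\left(-32\right) 18 \cdot 27 + \frac{1}{5251}\right) - 481 = \left(\left(-576\right) 27 + \frac{1}{5251}\right) - 481 = \left(-15552 + \frac{1}{5251}\right) - 481 = - \frac{81663551}{5251} - 481 = - \frac{84189282}{5251}$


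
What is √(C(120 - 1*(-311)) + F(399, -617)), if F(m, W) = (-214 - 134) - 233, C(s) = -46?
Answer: I*√627 ≈ 25.04*I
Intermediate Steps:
F(m, W) = -581 (F(m, W) = -348 - 233 = -581)
√(C(120 - 1*(-311)) + F(399, -617)) = √(-46 - 581) = √(-627) = I*√627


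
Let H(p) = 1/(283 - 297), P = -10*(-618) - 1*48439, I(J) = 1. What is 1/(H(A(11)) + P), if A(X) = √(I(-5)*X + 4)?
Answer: -14/591627 ≈ -2.3664e-5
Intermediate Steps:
A(X) = √(4 + X) (A(X) = √(1*X + 4) = √(X + 4) = √(4 + X))
P = -42259 (P = 6180 - 48439 = -42259)
H(p) = -1/14 (H(p) = 1/(-14) = -1/14)
1/(H(A(11)) + P) = 1/(-1/14 - 42259) = 1/(-591627/14) = -14/591627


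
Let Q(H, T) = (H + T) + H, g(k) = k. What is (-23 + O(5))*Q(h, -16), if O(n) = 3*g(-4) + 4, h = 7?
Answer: 62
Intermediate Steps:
O(n) = -8 (O(n) = 3*(-4) + 4 = -12 + 4 = -8)
Q(H, T) = T + 2*H
(-23 + O(5))*Q(h, -16) = (-23 - 8)*(-16 + 2*7) = -31*(-16 + 14) = -31*(-2) = 62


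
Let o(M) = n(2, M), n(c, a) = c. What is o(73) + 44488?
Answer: 44490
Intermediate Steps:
o(M) = 2
o(73) + 44488 = 2 + 44488 = 44490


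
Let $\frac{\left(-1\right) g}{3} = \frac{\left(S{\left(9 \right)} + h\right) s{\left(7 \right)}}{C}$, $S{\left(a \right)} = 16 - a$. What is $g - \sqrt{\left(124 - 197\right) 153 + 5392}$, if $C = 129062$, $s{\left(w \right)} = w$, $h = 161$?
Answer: $- \frac{1764}{64531} - i \sqrt{5777} \approx -0.027336 - 76.007 i$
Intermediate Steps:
$g = - \frac{1764}{64531}$ ($g = - 3 \frac{\left(\left(16 - 9\right) + 161\right) 7}{129062} = - 3 \left(\left(16 - 9\right) + 161\right) 7 \cdot \frac{1}{129062} = - 3 \left(7 + 161\right) 7 \cdot \frac{1}{129062} = - 3 \cdot 168 \cdot 7 \cdot \frac{1}{129062} = - 3 \cdot 1176 \cdot \frac{1}{129062} = \left(-3\right) \frac{588}{64531} = - \frac{1764}{64531} \approx -0.027336$)
$g - \sqrt{\left(124 - 197\right) 153 + 5392} = - \frac{1764}{64531} - \sqrt{\left(124 - 197\right) 153 + 5392} = - \frac{1764}{64531} - \sqrt{\left(-73\right) 153 + 5392} = - \frac{1764}{64531} - \sqrt{-11169 + 5392} = - \frac{1764}{64531} - \sqrt{-5777} = - \frac{1764}{64531} - i \sqrt{5777}$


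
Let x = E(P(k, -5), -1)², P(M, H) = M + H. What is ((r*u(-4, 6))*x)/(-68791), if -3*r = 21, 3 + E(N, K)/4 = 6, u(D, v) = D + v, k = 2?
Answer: 2016/68791 ≈ 0.029306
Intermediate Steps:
P(M, H) = H + M
E(N, K) = 12 (E(N, K) = -12 + 4*6 = -12 + 24 = 12)
r = -7 (r = -⅓*21 = -7)
x = 144 (x = 12² = 144)
((r*u(-4, 6))*x)/(-68791) = (-7*(-4 + 6)*144)/(-68791) = (-7*2*144)*(-1/68791) = -14*144*(-1/68791) = -2016*(-1/68791) = 2016/68791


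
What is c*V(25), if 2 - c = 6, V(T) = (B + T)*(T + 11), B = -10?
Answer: -2160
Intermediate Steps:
V(T) = (-10 + T)*(11 + T) (V(T) = (-10 + T)*(T + 11) = (-10 + T)*(11 + T))
c = -4 (c = 2 - 1*6 = 2 - 6 = -4)
c*V(25) = -4*(-110 + 25 + 25²) = -4*(-110 + 25 + 625) = -4*540 = -2160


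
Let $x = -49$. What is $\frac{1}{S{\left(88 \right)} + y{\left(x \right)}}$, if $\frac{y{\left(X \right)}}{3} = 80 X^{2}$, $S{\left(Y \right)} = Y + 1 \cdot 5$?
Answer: $\frac{1}{576333} \approx 1.7351 \cdot 10^{-6}$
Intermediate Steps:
$S{\left(Y \right)} = 5 + Y$ ($S{\left(Y \right)} = Y + 5 = 5 + Y$)
$y{\left(X \right)} = 240 X^{2}$ ($y{\left(X \right)} = 3 \cdot 80 X^{2} = 240 X^{2}$)
$\frac{1}{S{\left(88 \right)} + y{\left(x \right)}} = \frac{1}{\left(5 + 88\right) + 240 \left(-49\right)^{2}} = \frac{1}{93 + 240 \cdot 2401} = \frac{1}{93 + 576240} = \frac{1}{576333}$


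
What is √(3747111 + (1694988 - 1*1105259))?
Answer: 2*√1084210 ≈ 2082.5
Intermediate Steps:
√(3747111 + (1694988 - 1*1105259)) = √(3747111 + (1694988 - 1105259)) = √(3747111 + 589729) = √4336840 = 2*√1084210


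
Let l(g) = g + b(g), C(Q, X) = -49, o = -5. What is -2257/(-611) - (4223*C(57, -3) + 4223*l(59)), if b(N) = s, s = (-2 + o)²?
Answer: -152232670/611 ≈ -2.4915e+5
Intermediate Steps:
s = 49 (s = (-2 - 5)² = (-7)² = 49)
b(N) = 49
l(g) = 49 + g (l(g) = g + 49 = 49 + g)
-2257/(-611) - (4223*C(57, -3) + 4223*l(59)) = -2257/(-611) - 4223/(1/(-49 + (49 + 59))) = -2257*(-1/611) - 4223/(1/(-49 + 108)) = 2257/611 - 4223/(1/59) = 2257/611 - 4223/1/59 = 2257/611 - 4223*59 = 2257/611 - 249157 = -152232670/611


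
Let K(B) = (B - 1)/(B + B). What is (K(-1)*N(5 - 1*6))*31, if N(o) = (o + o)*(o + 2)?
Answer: -62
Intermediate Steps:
N(o) = 2*o*(2 + o) (N(o) = (2*o)*(2 + o) = 2*o*(2 + o))
K(B) = (-1 + B)/(2*B) (K(B) = (-1 + B)/((2*B)) = (-1 + B)*(1/(2*B)) = (-1 + B)/(2*B))
(K(-1)*N(5 - 1*6))*31 = (((½)*(-1 - 1)/(-1))*(2*(5 - 1*6)*(2 + (5 - 1*6))))*31 = (((½)*(-1)*(-2))*(2*(5 - 6)*(2 + (5 - 6))))*31 = (1*(2*(-1)*(2 - 1)))*31 = (1*(2*(-1)*1))*31 = (1*(-2))*31 = -2*31 = -62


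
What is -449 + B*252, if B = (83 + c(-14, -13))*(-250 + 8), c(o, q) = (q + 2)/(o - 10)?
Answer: -5090072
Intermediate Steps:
c(o, q) = (2 + q)/(-10 + o)
B = -242363/12 (B = (83 + (2 - 13)/(-10 - 14))*(-250 + 8) = (83 - 11/(-24))*(-242) = (83 - 1/24*(-11))*(-242) = (83 + 11/24)*(-242) = (2003/24)*(-242) = -242363/12 ≈ -20197.)
-449 + B*252 = -449 - 242363/12*252 = -449 - 5089623 = -5090072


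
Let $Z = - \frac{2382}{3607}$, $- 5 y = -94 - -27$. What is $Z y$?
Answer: $- \frac{159594}{18035} \approx -8.8491$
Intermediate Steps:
$y = \frac{67}{5}$ ($y = - \frac{-94 - -27}{5} = - \frac{-94 + 27}{5} = \left(- \frac{1}{5}\right) \left(-67\right) = \frac{67}{5} \approx 13.4$)
$Z = - \frac{2382}{3607}$ ($Z = \left(-2382\right) \frac{1}{3607} = - \frac{2382}{3607} \approx -0.66038$)
$Z y = \left(- \frac{2382}{3607}\right) \frac{67}{5} = - \frac{159594}{18035}$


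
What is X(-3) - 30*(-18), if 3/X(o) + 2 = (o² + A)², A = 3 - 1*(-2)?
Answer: 104763/194 ≈ 540.02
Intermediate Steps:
A = 5 (A = 3 + 2 = 5)
X(o) = 3/(-2 + (5 + o²)²) (X(o) = 3/(-2 + (o² + 5)²) = 3/(-2 + (5 + o²)²))
X(-3) - 30*(-18) = 3/(-2 + (5 + (-3)²)²) - 30*(-18) = 3/(-2 + (5 + 9)²) + 540 = 3/(-2 + 14²) + 540 = 3/(-2 + 196) + 540 = 3/194 + 540 = 104763/194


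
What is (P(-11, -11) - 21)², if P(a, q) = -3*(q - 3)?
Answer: 441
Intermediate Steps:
P(a, q) = 9 - 3*q (P(a, q) = -3*(-3 + q) = 9 - 3*q)
(P(-11, -11) - 21)² = ((9 - 3*(-11)) - 21)² = ((9 + 33) - 21)² = (42 - 21)² = 21² = 441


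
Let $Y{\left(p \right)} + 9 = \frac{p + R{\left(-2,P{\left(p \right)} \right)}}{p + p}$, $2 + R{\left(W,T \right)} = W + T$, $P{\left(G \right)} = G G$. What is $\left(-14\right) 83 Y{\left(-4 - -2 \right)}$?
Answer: $9877$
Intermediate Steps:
$P{\left(G \right)} = G^{2}$
$R{\left(W,T \right)} = -2 + T + W$ ($R{\left(W,T \right)} = -2 + \left(W + T\right) = -2 + \left(T + W\right) = -2 + T + W$)
$Y{\left(p \right)} = -9 + \frac{-4 + p + p^{2}}{2 p}$ ($Y{\left(p \right)} = -9 + \frac{p - \left(4 - p^{2}\right)}{p + p} = -9 + \frac{p + \left(-4 + p^{2}\right)}{2 p} = -9 + \left(-4 + p + p^{2}\right) \frac{1}{2 p} = -9 + \frac{-4 + p + p^{2}}{2 p}$)
$\left(-14\right) 83 Y{\left(-4 - -2 \right)} = \left(-14\right) 83 \left(- \frac{17}{2} + \frac{-4 - -2}{2} - \frac{2}{-4 - -2}\right) = - 1162 \left(- \frac{17}{2} + \frac{-4 + 2}{2} - \frac{2}{-4 + 2}\right) = - 1162 \left(- \frac{17}{2} + \frac{1}{2} \left(-2\right) - \frac{2}{-2}\right) = - 1162 \left(- \frac{17}{2} - 1 - -1\right) = - 1162 \left(- \frac{17}{2} - 1 + 1\right) = \left(-1162\right) \left(- \frac{17}{2}\right) = 9877$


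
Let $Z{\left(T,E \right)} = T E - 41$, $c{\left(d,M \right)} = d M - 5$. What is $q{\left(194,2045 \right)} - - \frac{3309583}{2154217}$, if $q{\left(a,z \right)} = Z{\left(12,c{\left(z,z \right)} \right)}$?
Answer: $\frac{108107657926766}{2154217} \approx 5.0184 \cdot 10^{7}$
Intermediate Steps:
$c{\left(d,M \right)} = -5 + M d$ ($c{\left(d,M \right)} = M d - 5 = -5 + M d$)
$Z{\left(T,E \right)} = -41 + E T$ ($Z{\left(T,E \right)} = E T - 41 = -41 + E T$)
$q{\left(a,z \right)} = -101 + 12 z^{2}$ ($q{\left(a,z \right)} = -41 + \left(-5 + z z\right) 12 = -41 + \left(-5 + z^{2}\right) 12 = -41 + \left(-60 + 12 z^{2}\right) = -101 + 12 z^{2}$)
$q{\left(194,2045 \right)} - - \frac{3309583}{2154217} = \left(-101 + 12 \cdot 2045^{2}\right) - - \frac{3309583}{2154217} = \left(-101 + 12 \cdot 4182025\right) - \left(-3309583\right) \frac{1}{2154217} = \left(-101 + 50184300\right) - - \frac{3309583}{2154217} = 50184199 + \frac{3309583}{2154217} = \frac{108107657926766}{2154217}$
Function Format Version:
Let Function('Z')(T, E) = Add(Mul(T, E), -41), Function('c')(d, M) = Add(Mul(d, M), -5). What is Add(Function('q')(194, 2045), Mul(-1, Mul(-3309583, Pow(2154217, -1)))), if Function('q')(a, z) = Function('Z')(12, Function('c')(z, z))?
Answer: Rational(108107657926766, 2154217) ≈ 5.0184e+7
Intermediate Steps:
Function('c')(d, M) = Add(-5, Mul(M, d)) (Function('c')(d, M) = Add(Mul(M, d), -5) = Add(-5, Mul(M, d)))
Function('Z')(T, E) = Add(-41, Mul(E, T)) (Function('Z')(T, E) = Add(Mul(E, T), -41) = Add(-41, Mul(E, T)))
Function('q')(a, z) = Add(-101, Mul(12, Pow(z, 2))) (Function('q')(a, z) = Add(-41, Mul(Add(-5, Mul(z, z)), 12)) = Add(-41, Mul(Add(-5, Pow(z, 2)), 12)) = Add(-41, Add(-60, Mul(12, Pow(z, 2)))) = Add(-101, Mul(12, Pow(z, 2))))
Add(Function('q')(194, 2045), Mul(-1, Mul(-3309583, Pow(2154217, -1)))) = Add(Add(-101, Mul(12, Pow(2045, 2))), Mul(-1, Mul(-3309583, Pow(2154217, -1)))) = Add(Add(-101, Mul(12, 4182025)), Mul(-1, Mul(-3309583, Rational(1, 2154217)))) = Add(Add(-101, 50184300), Mul(-1, Rational(-3309583, 2154217))) = Add(50184199, Rational(3309583, 2154217)) = Rational(108107657926766, 2154217)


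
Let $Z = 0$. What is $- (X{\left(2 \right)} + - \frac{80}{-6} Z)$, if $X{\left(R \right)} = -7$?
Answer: $7$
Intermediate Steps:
$- (X{\left(2 \right)} + - \frac{80}{-6} Z) = - (-7 + - \frac{80}{-6} \cdot 0) = - (-7 + \left(-80\right) \left(- \frac{1}{6}\right) 0) = - (-7 + \frac{40}{3} \cdot 0) = - (-7 + 0) = \left(-1\right) \left(-7\right) = 7$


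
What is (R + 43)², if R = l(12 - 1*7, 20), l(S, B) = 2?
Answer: 2025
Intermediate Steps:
R = 2
(R + 43)² = (2 + 43)² = 45² = 2025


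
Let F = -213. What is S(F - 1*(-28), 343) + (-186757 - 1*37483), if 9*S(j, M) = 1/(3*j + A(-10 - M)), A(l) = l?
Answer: -1832489281/8172 ≈ -2.2424e+5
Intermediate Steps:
S(j, M) = 1/(9*(-10 - M + 3*j)) (S(j, M) = 1/(9*(3*j + (-10 - M))) = 1/(9*(-10 - M + 3*j)))
S(F - 1*(-28), 343) + (-186757 - 1*37483) = 1/(9*(-10 - 1*343 + 3*(-213 - 1*(-28)))) + (-186757 - 1*37483) = 1/(9*(-10 - 343 + 3*(-213 + 28))) + (-186757 - 37483) = 1/(9*(-10 - 343 + 3*(-185))) - 224240 = 1/(9*(-10 - 343 - 555)) - 224240 = (⅑)/(-908) - 224240 = (⅑)*(-1/908) - 224240 = -1/8172 - 224240 = -1832489281/8172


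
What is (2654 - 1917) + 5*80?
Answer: 1137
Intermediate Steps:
(2654 - 1917) + 5*80 = 737 + 400 = 1137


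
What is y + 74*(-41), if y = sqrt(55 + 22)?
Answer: -3034 + sqrt(77) ≈ -3025.2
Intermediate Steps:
y = sqrt(77) ≈ 8.7750
y + 74*(-41) = sqrt(77) + 74*(-41) = sqrt(77) - 3034 = -3034 + sqrt(77)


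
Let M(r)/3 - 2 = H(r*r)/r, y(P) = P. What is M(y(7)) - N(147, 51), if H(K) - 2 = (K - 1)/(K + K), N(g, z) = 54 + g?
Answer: -66519/343 ≈ -193.93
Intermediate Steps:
H(K) = 2 + (-1 + K)/(2*K) (H(K) = 2 + (K - 1)/(K + K) = 2 + (-1 + K)/((2*K)) = 2 + (-1 + K)*(1/(2*K)) = 2 + (-1 + K)/(2*K))
M(r) = 6 + 3*(-1 + 5*r**2)/(2*r**3) (M(r) = 6 + 3*(((-1 + 5*(r*r))/(2*((r*r))))/r) = 6 + 3*(((-1 + 5*r**2)/(2*(r**2)))/r) = 6 + 3*(((-1 + 5*r**2)/(2*r**2))/r) = 6 + 3*((-1 + 5*r**2)/(2*r**3)) = 6 + 3*(-1 + 5*r**2)/(2*r**3))
M(y(7)) - N(147, 51) = (6 - 3/2/7**3 + (15/2)/7) - (54 + 147) = (6 - 3/2*1/343 + (15/2)*(1/7)) - 1*201 = (6 - 3/686 + 15/14) - 201 = 2424/343 - 201 = -66519/343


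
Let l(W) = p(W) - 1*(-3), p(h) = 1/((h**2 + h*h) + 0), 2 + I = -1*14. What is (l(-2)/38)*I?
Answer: -25/19 ≈ -1.3158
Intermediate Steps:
I = -16 (I = -2 - 1*14 = -2 - 14 = -16)
p(h) = 1/(2*h**2) (p(h) = 1/((h**2 + h**2) + 0) = 1/(2*h**2 + 0) = 1/(2*h**2))
l(W) = 3 + 1/(2*W**2) (l(W) = 1/(2*W**2) - 1*(-3) = 1/(2*W**2) + 3 = 3 + 1/(2*W**2))
(l(-2)/38)*I = ((3 + (1/2)/(-2)**2)/38)*(-16) = ((3 + (1/2)*(1/4))/38)*(-16) = ((3 + 1/8)/38)*(-16) = ((1/38)*(25/8))*(-16) = (25/304)*(-16) = -25/19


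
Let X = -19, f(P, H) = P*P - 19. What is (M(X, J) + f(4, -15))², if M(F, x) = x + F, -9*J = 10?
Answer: 43264/81 ≈ 534.12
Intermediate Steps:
J = -10/9 (J = -⅑*10 = -10/9 ≈ -1.1111)
f(P, H) = -19 + P² (f(P, H) = P² - 19 = -19 + P²)
M(F, x) = F + x
(M(X, J) + f(4, -15))² = ((-19 - 10/9) + (-19 + 4²))² = (-181/9 + (-19 + 16))² = (-181/9 - 3)² = (-208/9)² = 43264/81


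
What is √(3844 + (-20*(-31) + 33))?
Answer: √4497 ≈ 67.060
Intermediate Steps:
√(3844 + (-20*(-31) + 33)) = √(3844 + (620 + 33)) = √(3844 + 653) = √4497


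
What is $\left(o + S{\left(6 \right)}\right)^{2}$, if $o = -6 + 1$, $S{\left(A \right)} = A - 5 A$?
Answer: $841$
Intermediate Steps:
$S{\left(A \right)} = - 4 A$
$o = -5$
$\left(o + S{\left(6 \right)}\right)^{2} = \left(-5 - 24\right)^{2} = \left(-29\right)^{2} = 841$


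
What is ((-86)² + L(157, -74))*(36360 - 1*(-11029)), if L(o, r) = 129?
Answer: 356602225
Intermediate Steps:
((-86)² + L(157, -74))*(36360 - 1*(-11029)) = ((-86)² + 129)*(36360 - 1*(-11029)) = (7396 + 129)*(36360 + 11029) = 7525*47389 = 356602225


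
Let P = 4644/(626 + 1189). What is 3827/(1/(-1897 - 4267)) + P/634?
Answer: -4524136805206/191785 ≈ -2.3590e+7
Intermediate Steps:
P = 1548/605 (P = 4644/1815 = 4644*(1/1815) = 1548/605 ≈ 2.5587)
3827/(1/(-1897 - 4267)) + P/634 = 3827/(1/(-1897 - 4267)) + (1548/605)/634 = 3827/(1/(-6164)) + (1548/605)*(1/634) = 3827/(-1/6164) + 774/191785 = 3827*(-6164) + 774/191785 = -23589628 + 774/191785 = -4524136805206/191785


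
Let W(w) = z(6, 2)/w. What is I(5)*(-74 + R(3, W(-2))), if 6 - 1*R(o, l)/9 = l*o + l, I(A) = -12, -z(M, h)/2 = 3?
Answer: 1536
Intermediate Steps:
z(M, h) = -6 (z(M, h) = -2*3 = -6)
W(w) = -6/w
R(o, l) = 54 - 9*l - 9*l*o (R(o, l) = 54 - 9*(l*o + l) = 54 - 9*(l + l*o) = 54 + (-9*l - 9*l*o) = 54 - 9*l - 9*l*o)
I(5)*(-74 + R(3, W(-2))) = -12*(-74 + (54 - (-54)/(-2) - 9*(-6/(-2))*3)) = -12*(-74 + (54 - (-54)*(-1)/2 - 9*(-6*(-1/2))*3)) = -12*(-74 + (54 - 9*3 - 9*3*3)) = -12*(-74 + (54 - 27 - 81)) = -12*(-74 - 54) = -12*(-128) = 1536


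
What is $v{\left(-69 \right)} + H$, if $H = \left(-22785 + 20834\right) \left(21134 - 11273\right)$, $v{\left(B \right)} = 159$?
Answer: $-19238652$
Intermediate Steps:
$H = -19238811$ ($H = \left(-1951\right) 9861 = -19238811$)
$v{\left(-69 \right)} + H = 159 - 19238811 = -19238652$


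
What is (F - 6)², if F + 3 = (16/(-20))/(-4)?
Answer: 1936/25 ≈ 77.440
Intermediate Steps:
F = -14/5 (F = -3 + (16/(-20))/(-4) = -3 + (16*(-1/20))*(-¼) = -3 - ⅘*(-¼) = -3 + ⅕ = -14/5 ≈ -2.8000)
(F - 6)² = (-14/5 - 6)² = (-44/5)² = 1936/25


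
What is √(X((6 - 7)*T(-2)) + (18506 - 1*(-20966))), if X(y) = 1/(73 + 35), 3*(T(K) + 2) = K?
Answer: √12788931/18 ≈ 198.68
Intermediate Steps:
T(K) = -2 + K/3
X(y) = 1/108
√(X((6 - 7)*T(-2)) + (18506 - 1*(-20966))) = √(1/108 + (18506 - 1*(-20966))) = √(1/108 + (18506 + 20966)) = √(1/108 + 39472) = √(4262977/108) = √12788931/18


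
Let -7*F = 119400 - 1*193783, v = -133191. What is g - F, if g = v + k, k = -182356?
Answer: -2283212/7 ≈ -3.2617e+5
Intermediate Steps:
g = -315547 (g = -133191 - 182356 = -315547)
F = 74383/7 (F = -(119400 - 1*193783)/7 = -(119400 - 193783)/7 = -⅐*(-74383) = 74383/7 ≈ 10626.)
g - F = -315547 - 1*74383/7 = -315547 - 74383/7 = -2283212/7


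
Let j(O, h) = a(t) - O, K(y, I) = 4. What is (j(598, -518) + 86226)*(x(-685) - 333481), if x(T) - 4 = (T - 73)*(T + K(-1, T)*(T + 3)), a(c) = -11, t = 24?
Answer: 192944502009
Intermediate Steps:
x(T) = 4 + (-73 + T)*(12 + 5*T) (x(T) = 4 + (T - 73)*(T + 4*(T + 3)) = 4 + (-73 + T)*(T + 4*(3 + T)) = 4 + (-73 + T)*(T + (12 + 4*T)) = 4 + (-73 + T)*(12 + 5*T))
j(O, h) = -11 - O
(j(598, -518) + 86226)*(x(-685) - 333481) = ((-11 - 1*598) + 86226)*((-872 - 353*(-685) + 5*(-685)**2) - 333481) = ((-11 - 598) + 86226)*((-872 + 241805 + 5*469225) - 333481) = (-609 + 86226)*((-872 + 241805 + 2346125) - 333481) = 85617*(2587058 - 333481) = 85617*2253577 = 192944502009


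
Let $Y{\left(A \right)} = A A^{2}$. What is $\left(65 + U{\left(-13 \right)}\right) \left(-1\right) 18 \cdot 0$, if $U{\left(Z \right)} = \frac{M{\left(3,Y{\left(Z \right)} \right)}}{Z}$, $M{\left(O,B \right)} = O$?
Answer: $0$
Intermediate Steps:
$Y{\left(A \right)} = A^{3}$
$U{\left(Z \right)} = \frac{3}{Z}$
$\left(65 + U{\left(-13 \right)}\right) \left(-1\right) 18 \cdot 0 = \left(65 + \frac{3}{-13}\right) \left(-1\right) 18 \cdot 0 = \left(65 + 3 \left(- \frac{1}{13}\right)\right) \left(\left(-18\right) 0\right) = \left(65 - \frac{3}{13}\right) 0 = \frac{842}{13} \cdot 0 = 0$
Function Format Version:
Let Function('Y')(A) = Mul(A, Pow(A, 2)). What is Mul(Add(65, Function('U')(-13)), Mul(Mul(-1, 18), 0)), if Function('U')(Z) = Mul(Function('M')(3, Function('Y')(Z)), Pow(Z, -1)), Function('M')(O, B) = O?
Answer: 0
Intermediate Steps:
Function('Y')(A) = Pow(A, 3)
Function('U')(Z) = Mul(3, Pow(Z, -1))
Mul(Add(65, Function('U')(-13)), Mul(Mul(-1, 18), 0)) = Mul(Add(65, Mul(3, Pow(-13, -1))), Mul(Mul(-1, 18), 0)) = Mul(Add(65, Mul(3, Rational(-1, 13))), Mul(-18, 0)) = Mul(Add(65, Rational(-3, 13)), 0) = Mul(Rational(842, 13), 0) = 0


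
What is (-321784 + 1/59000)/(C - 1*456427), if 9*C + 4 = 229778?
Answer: 170867303991/228806071000 ≈ 0.74678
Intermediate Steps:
C = 229774/9 (C = -4/9 + (1/9)*229778 = -4/9 + 229778/9 = 229774/9 ≈ 25530.)
(-321784 + 1/59000)/(C - 1*456427) = (-321784 + 1/59000)/(229774/9 - 1*456427) = (-321784 + 1/59000)/(229774/9 - 456427) = -18985255999/(59000*(-3878069/9)) = -18985255999/59000*(-9/3878069) = 170867303991/228806071000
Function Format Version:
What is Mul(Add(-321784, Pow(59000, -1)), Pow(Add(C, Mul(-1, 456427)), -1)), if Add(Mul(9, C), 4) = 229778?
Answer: Rational(170867303991, 228806071000) ≈ 0.74678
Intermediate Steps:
C = Rational(229774, 9) (C = Add(Rational(-4, 9), Mul(Rational(1, 9), 229778)) = Add(Rational(-4, 9), Rational(229778, 9)) = Rational(229774, 9) ≈ 25530.)
Mul(Add(-321784, Pow(59000, -1)), Pow(Add(C, Mul(-1, 456427)), -1)) = Mul(Add(-321784, Pow(59000, -1)), Pow(Add(Rational(229774, 9), Mul(-1, 456427)), -1)) = Mul(Add(-321784, Rational(1, 59000)), Pow(Add(Rational(229774, 9), -456427), -1)) = Mul(Rational(-18985255999, 59000), Pow(Rational(-3878069, 9), -1)) = Mul(Rational(-18985255999, 59000), Rational(-9, 3878069)) = Rational(170867303991, 228806071000)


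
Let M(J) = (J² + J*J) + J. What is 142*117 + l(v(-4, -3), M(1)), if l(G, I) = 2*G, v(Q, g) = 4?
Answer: 16622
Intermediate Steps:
M(J) = J + 2*J² (M(J) = (J² + J²) + J = 2*J² + J = J + 2*J²)
142*117 + l(v(-4, -3), M(1)) = 142*117 + 2*4 = 16614 + 8 = 16622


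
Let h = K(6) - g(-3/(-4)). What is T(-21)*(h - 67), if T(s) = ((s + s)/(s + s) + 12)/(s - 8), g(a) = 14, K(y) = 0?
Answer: 1053/29 ≈ 36.310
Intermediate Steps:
T(s) = 13/(-8 + s) (T(s) = ((2*s)/((2*s)) + 12)/(-8 + s) = ((2*s)*(1/(2*s)) + 12)/(-8 + s) = (1 + 12)/(-8 + s) = 13/(-8 + s))
h = -14 (h = 0 - 1*14 = 0 - 14 = -14)
T(-21)*(h - 67) = (13/(-8 - 21))*(-14 - 67) = (13/(-29))*(-81) = (13*(-1/29))*(-81) = -13/29*(-81) = 1053/29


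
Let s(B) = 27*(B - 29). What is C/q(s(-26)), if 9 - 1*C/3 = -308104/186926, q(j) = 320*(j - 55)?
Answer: -2985657/46058566400 ≈ -6.4823e-5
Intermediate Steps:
s(B) = -783 + 27*B (s(B) = 27*(-29 + B) = -783 + 27*B)
q(j) = -17600 + 320*j (q(j) = 320*(-55 + j) = -17600 + 320*j)
C = 2985657/93463 (C = 27 - (-924312)/186926 = 27 - 3*(-154052/93463) = 27 + 462156/93463 = 2985657/93463 ≈ 31.945)
C/q(s(-26)) = 2985657/(93463*(-17600 + 320*(-783 + 27*(-26)))) = 2985657/(93463*(-17600 + 320*(-783 - 702))) = 2985657/(93463*(-17600 + 320*(-1485))) = 2985657/(93463*(-17600 - 475200)) = (2985657/93463)/(-492800) = (2985657/93463)*(-1/492800) = -2985657/46058566400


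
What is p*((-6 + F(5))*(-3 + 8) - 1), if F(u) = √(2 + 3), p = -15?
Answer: 465 - 75*√5 ≈ 297.29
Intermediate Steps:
F(u) = √5
p*((-6 + F(5))*(-3 + 8) - 1) = -15*((-6 + √5)*(-3 + 8) - 1) = -15*((-6 + √5)*5 - 1) = -15*((-30 + 5*√5) - 1) = -15*(-31 + 5*√5) = 465 - 75*√5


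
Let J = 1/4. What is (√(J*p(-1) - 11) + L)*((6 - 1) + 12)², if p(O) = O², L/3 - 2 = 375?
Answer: 326859 + 289*I*√43/2 ≈ 3.2686e+5 + 947.55*I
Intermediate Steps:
L = 1131 (L = 6 + 3*375 = 6 + 1125 = 1131)
J = ¼ ≈ 0.25000
(√(J*p(-1) - 11) + L)*((6 - 1) + 12)² = (√((¼)*(-1)² - 11) + 1131)*((6 - 1) + 12)² = (√((¼)*1 - 11) + 1131)*(5 + 12)² = (√(¼ - 11) + 1131)*17² = (√(-43/4) + 1131)*289 = (I*√43/2 + 1131)*289 = (1131 + I*√43/2)*289 = 326859 + 289*I*√43/2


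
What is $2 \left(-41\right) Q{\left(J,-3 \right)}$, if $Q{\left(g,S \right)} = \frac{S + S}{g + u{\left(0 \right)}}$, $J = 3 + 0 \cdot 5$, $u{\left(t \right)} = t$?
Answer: $164$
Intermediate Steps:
$J = 3$ ($J = 3 + 0 = 3$)
$Q{\left(g,S \right)} = \frac{2 S}{g}$ ($Q{\left(g,S \right)} = \frac{S + S}{g + 0} = \frac{2 S}{g}$)
$2 \left(-41\right) Q{\left(J,-3 \right)} = 2 \left(-41\right) 2 \left(-3\right) \frac{1}{3} = - 82 \cdot 2 \left(-3\right) \frac{1}{3} = \left(-82\right) \left(-2\right) = 164$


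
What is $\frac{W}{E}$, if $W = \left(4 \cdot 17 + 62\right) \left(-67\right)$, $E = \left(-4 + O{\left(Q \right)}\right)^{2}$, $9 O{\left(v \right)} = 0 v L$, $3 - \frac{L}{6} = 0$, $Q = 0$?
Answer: $- \frac{4355}{8} \approx -544.38$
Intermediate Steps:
$L = 18$ ($L = 18 - 0 = 18 + 0 = 18$)
$O{\left(v \right)} = 0$ ($O{\left(v \right)} = \frac{0 v 18}{9} = \frac{0 \cdot 18}{9} = \frac{1}{9} \cdot 0 = 0$)
$E = 16$ ($E = \left(-4 + 0\right)^{2} = \left(-4\right)^{2} = 16$)
$W = -8710$ ($W = \left(68 + 62\right) \left(-67\right) = 130 \left(-67\right) = -8710$)
$\frac{W}{E} = - \frac{8710}{16} = \left(-8710\right) \frac{1}{16} = - \frac{4355}{8}$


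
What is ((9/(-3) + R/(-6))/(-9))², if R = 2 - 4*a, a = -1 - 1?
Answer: 196/729 ≈ 0.26886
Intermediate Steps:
a = -2
R = 10 (R = 2 - 4*(-2) = 2 + 8 = 10)
((9/(-3) + R/(-6))/(-9))² = ((9/(-3) + 10/(-6))/(-9))² = ((9*(-⅓) + 10*(-⅙))*(-⅑))² = ((-3 - 5/3)*(-⅑))² = (-14/3*(-⅑))² = (14/27)² = 196/729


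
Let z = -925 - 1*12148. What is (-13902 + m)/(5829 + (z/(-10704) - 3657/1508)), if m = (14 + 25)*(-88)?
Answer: -69949762272/23517535621 ≈ -2.9744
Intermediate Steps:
z = -13073 (z = -925 - 12148 = -13073)
m = -3432 (m = 39*(-88) = -3432)
(-13902 + m)/(5829 + (z/(-10704) - 3657/1508)) = (-13902 - 3432)/(5829 + (-13073/(-10704) - 3657/1508)) = -17334/(5829 + (-13073*(-1/10704) - 3657*1/1508)) = -17334/(5829 + (13073/10704 - 3657/1508)) = -17334/(5829 - 4857611/4035408) = -17334/23517535621/4035408 = -17334*4035408/23517535621 = -69949762272/23517535621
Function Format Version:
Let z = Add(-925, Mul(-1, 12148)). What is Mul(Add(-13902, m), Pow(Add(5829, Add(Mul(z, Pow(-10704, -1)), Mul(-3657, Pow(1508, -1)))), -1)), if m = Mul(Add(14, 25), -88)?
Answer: Rational(-69949762272, 23517535621) ≈ -2.9744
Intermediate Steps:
z = -13073 (z = Add(-925, -12148) = -13073)
m = -3432 (m = Mul(39, -88) = -3432)
Mul(Add(-13902, m), Pow(Add(5829, Add(Mul(z, Pow(-10704, -1)), Mul(-3657, Pow(1508, -1)))), -1)) = Mul(Add(-13902, -3432), Pow(Add(5829, Add(Mul(-13073, Pow(-10704, -1)), Mul(-3657, Pow(1508, -1)))), -1)) = Mul(-17334, Pow(Add(5829, Add(Mul(-13073, Rational(-1, 10704)), Mul(-3657, Rational(1, 1508)))), -1)) = Mul(-17334, Pow(Add(5829, Add(Rational(13073, 10704), Rational(-3657, 1508))), -1)) = Mul(-17334, Pow(Add(5829, Rational(-4857611, 4035408)), -1)) = Mul(-17334, Pow(Rational(23517535621, 4035408), -1)) = Mul(-17334, Rational(4035408, 23517535621)) = Rational(-69949762272, 23517535621)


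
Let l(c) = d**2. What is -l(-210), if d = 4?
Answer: -16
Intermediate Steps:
l(c) = 16 (l(c) = 4**2 = 16)
-l(-210) = -1*16 = -16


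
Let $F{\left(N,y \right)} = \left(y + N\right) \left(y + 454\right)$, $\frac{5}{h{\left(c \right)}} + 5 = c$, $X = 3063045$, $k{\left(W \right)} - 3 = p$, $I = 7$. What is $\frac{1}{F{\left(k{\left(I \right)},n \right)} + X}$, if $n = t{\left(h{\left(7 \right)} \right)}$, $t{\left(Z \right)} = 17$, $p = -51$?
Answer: $\frac{1}{3048444} \approx 3.2804 \cdot 10^{-7}$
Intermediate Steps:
$k{\left(W \right)} = -48$ ($k{\left(W \right)} = 3 - 51 = -48$)
$h{\left(c \right)} = \frac{5}{-5 + c}$
$n = 17$
$F{\left(N,y \right)} = \left(454 + y\right) \left(N + y\right)$ ($F{\left(N,y \right)} = \left(N + y\right) \left(454 + y\right) = \left(454 + y\right) \left(N + y\right)$)
$\frac{1}{F{\left(k{\left(I \right)},n \right)} + X} = \frac{1}{\left(17^{2} + 454 \left(-48\right) + 454 \cdot 17 - 816\right) + 3063045} = \frac{1}{\left(289 - 21792 + 7718 - 816\right) + 3063045} = \frac{1}{-14601 + 3063045} = \frac{1}{3048444}$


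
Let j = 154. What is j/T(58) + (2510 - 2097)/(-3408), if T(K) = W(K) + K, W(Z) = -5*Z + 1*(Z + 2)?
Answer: -148967/146544 ≈ -1.0165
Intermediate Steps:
W(Z) = 2 - 4*Z (W(Z) = -5*Z + 1*(2 + Z) = -5*Z + (2 + Z) = 2 - 4*Z)
T(K) = 2 - 3*K (T(K) = (2 - 4*K) + K = 2 - 3*K)
j/T(58) + (2510 - 2097)/(-3408) = 154/(2 - 3*58) + (2510 - 2097)/(-3408) = 154/(2 - 174) + 413*(-1/3408) = 154/(-172) - 413/3408 = 154*(-1/172) - 413/3408 = -77/86 - 413/3408 = -148967/146544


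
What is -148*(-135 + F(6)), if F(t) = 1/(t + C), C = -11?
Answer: 100048/5 ≈ 20010.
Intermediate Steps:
F(t) = 1/(-11 + t) (F(t) = 1/(t - 11) = 1/(-11 + t))
-148*(-135 + F(6)) = -148*(-135 + 1/(-11 + 6)) = -148*(-135 + 1/(-5)) = -148*(-135 - ⅕) = -148*(-676/5) = 100048/5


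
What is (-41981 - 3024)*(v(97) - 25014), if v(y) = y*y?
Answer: 702303025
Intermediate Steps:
v(y) = y²
(-41981 - 3024)*(v(97) - 25014) = (-41981 - 3024)*(97² - 25014) = -45005*(9409 - 25014) = -45005*(-15605) = 702303025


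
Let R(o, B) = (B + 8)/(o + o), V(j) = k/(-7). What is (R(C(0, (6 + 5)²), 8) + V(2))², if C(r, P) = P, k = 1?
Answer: 4225/717409 ≈ 0.0058893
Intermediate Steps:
V(j) = -⅐ (V(j) = 1/(-7) = 1*(-⅐) = -⅐)
R(o, B) = (8 + B)/(2*o) (R(o, B) = (8 + B)/((2*o)) = (8 + B)*(1/(2*o)) = (8 + B)/(2*o))
(R(C(0, (6 + 5)²), 8) + V(2))² = ((8 + 8)/(2*((6 + 5)²)) - ⅐)² = ((½)*16/11² - ⅐)² = ((½)*16/121 - ⅐)² = ((½)*(1/121)*16 - ⅐)² = (8/121 - ⅐)² = (-65/847)² = 4225/717409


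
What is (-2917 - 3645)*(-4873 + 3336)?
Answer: 10085794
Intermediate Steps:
(-2917 - 3645)*(-4873 + 3336) = -6562*(-1537) = 10085794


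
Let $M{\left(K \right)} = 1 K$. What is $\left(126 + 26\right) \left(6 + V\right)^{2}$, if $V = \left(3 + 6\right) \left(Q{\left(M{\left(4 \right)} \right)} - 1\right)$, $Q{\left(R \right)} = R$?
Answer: $165528$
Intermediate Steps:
$M{\left(K \right)} = K$
$V = 27$ ($V = \left(3 + 6\right) \left(4 - 1\right) = 9 \cdot 3 = 27$)
$\left(126 + 26\right) \left(6 + V\right)^{2} = \left(126 + 26\right) \left(6 + 27\right)^{2} = 152 \cdot 33^{2} = 152 \cdot 1089 = 165528$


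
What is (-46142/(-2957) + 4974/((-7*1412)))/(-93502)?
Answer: -220679705/1366390915988 ≈ -0.00016151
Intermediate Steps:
(-46142/(-2957) + 4974/((-7*1412)))/(-93502) = (-46142*(-1/2957) + 4974/(-9884))*(-1/93502) = (46142/2957 + 4974*(-1/9884))*(-1/93502) = (46142/2957 - 2487/4942)*(-1/93502) = (220679705/14613494)*(-1/93502) = -220679705/1366390915988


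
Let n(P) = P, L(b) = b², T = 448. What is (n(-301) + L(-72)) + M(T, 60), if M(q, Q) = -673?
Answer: 4210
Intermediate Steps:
(n(-301) + L(-72)) + M(T, 60) = (-301 + (-72)²) - 673 = (-301 + 5184) - 673 = 4883 - 673 = 4210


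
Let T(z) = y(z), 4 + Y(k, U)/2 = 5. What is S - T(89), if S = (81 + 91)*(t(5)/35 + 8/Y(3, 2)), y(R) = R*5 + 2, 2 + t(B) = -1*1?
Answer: 7919/35 ≈ 226.26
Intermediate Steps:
t(B) = -3 (t(B) = -2 - 1*1 = -2 - 1 = -3)
Y(k, U) = 2 (Y(k, U) = -8 + 2*5 = -8 + 10 = 2)
y(R) = 2 + 5*R (y(R) = 5*R + 2 = 2 + 5*R)
T(z) = 2 + 5*z
S = 23564/35 (S = (81 + 91)*(-3/35 + 8/2) = 172*(-3*1/35 + 8*(½)) = 172*(-3/35 + 4) = 172*(137/35) = 23564/35 ≈ 673.26)
S - T(89) = 23564/35 - (2 + 5*89) = 23564/35 - (2 + 445) = 23564/35 - 1*447 = 23564/35 - 447 = 7919/35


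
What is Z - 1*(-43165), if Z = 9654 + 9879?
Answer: 62698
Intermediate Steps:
Z = 19533
Z - 1*(-43165) = 19533 - 1*(-43165) = 19533 + 43165 = 62698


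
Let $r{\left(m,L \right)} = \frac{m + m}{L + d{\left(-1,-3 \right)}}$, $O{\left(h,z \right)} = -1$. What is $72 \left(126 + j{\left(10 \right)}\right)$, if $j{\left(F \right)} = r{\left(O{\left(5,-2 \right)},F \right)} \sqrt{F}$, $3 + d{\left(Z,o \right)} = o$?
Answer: $9072 - 36 \sqrt{10} \approx 8958.2$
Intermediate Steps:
$d{\left(Z,o \right)} = -3 + o$
$r{\left(m,L \right)} = \frac{2 m}{-6 + L}$ ($r{\left(m,L \right)} = \frac{m + m}{L - 6} = \frac{2 m}{L - 6} = \frac{2 m}{-6 + L}$)
$j{\left(F \right)} = - \frac{2 \sqrt{F}}{-6 + F}$ ($j{\left(F \right)} = 2 \left(-1\right) \frac{1}{-6 + F} \sqrt{F} = - \frac{2}{-6 + F} \sqrt{F} = - \frac{2 \sqrt{F}}{-6 + F}$)
$72 \left(126 + j{\left(10 \right)}\right) = 72 \left(126 - \frac{2 \sqrt{10}}{-6 + 10}\right) = 72 \left(126 - \frac{2 \sqrt{10}}{4}\right) = 72 \left(126 - 2 \sqrt{10} \cdot \frac{1}{4}\right) = 72 \left(126 - \frac{\sqrt{10}}{2}\right) = 9072 - 36 \sqrt{10}$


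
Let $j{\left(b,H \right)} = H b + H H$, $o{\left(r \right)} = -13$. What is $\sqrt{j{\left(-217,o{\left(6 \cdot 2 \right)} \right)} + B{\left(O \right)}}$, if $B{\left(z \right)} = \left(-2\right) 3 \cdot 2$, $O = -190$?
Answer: $\sqrt{2978} \approx 54.571$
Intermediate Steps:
$j{\left(b,H \right)} = H^{2} + H b$ ($j{\left(b,H \right)} = H b + H^{2} = H^{2} + H b$)
$B{\left(z \right)} = -12$ ($B{\left(z \right)} = \left(-6\right) 2 = -12$)
$\sqrt{j{\left(-217,o{\left(6 \cdot 2 \right)} \right)} + B{\left(O \right)}} = \sqrt{- 13 \left(-13 - 217\right) - 12} = \sqrt{\left(-13\right) \left(-230\right) - 12} = \sqrt{2990 - 12} = \sqrt{2978}$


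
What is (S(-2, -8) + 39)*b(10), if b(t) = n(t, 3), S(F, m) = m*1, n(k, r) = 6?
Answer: 186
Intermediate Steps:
S(F, m) = m
b(t) = 6
(S(-2, -8) + 39)*b(10) = (-8 + 39)*6 = 31*6 = 186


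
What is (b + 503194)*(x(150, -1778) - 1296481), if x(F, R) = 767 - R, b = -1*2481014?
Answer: 2559172499520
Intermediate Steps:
b = -2481014
(b + 503194)*(x(150, -1778) - 1296481) = (-2481014 + 503194)*((767 - 1*(-1778)) - 1296481) = -1977820*((767 + 1778) - 1296481) = -1977820*(2545 - 1296481) = -1977820*(-1293936) = 2559172499520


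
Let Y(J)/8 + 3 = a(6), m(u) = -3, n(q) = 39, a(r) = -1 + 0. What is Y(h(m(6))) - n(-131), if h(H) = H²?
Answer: -71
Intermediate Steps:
a(r) = -1
Y(J) = -32 (Y(J) = -24 + 8*(-1) = -24 - 8 = -32)
Y(h(m(6))) - n(-131) = -32 - 1*39 = -32 - 39 = -71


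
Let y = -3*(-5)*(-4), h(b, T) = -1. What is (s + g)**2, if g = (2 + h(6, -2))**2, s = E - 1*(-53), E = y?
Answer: 36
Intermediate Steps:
y = -60 (y = 15*(-4) = -60)
E = -60
s = -7 (s = -60 - 1*(-53) = -60 + 53 = -7)
g = 1 (g = (2 - 1)**2 = 1**2 = 1)
(s + g)**2 = (-7 + 1)**2 = (-6)**2 = 36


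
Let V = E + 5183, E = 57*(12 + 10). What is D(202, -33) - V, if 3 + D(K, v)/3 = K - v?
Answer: -5741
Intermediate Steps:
D(K, v) = -9 - 3*v + 3*K (D(K, v) = -9 + 3*(K - v) = -9 + (-3*v + 3*K) = -9 - 3*v + 3*K)
E = 1254 (E = 57*22 = 1254)
V = 6437 (V = 1254 + 5183 = 6437)
D(202, -33) - V = (-9 - 3*(-33) + 3*202) - 1*6437 = (-9 + 99 + 606) - 6437 = 696 - 6437 = -5741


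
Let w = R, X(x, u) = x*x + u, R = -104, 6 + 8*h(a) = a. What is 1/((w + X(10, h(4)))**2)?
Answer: 16/289 ≈ 0.055363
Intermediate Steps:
h(a) = -3/4 + a/8
X(x, u) = u + x**2 (X(x, u) = x**2 + u = u + x**2)
w = -104
1/((w + X(10, h(4)))**2) = 1/((-104 + ((-3/4 + (1/8)*4) + 10**2))**2) = 1/((-104 + ((-3/4 + 1/2) + 100))**2) = 1/((-104 + (-1/4 + 100))**2) = 1/((-104 + 399/4)**2) = 1/((-17/4)**2) = 1/(289/16) = 16/289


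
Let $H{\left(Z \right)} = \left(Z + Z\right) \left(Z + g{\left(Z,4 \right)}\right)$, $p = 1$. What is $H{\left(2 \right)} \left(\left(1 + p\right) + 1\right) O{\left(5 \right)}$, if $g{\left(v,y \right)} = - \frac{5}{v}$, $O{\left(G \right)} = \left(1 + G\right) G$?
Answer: $-180$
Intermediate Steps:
$O{\left(G \right)} = G \left(1 + G\right)$
$H{\left(Z \right)} = 2 Z \left(Z - \frac{5}{Z}\right)$ ($H{\left(Z \right)} = \left(Z + Z\right) \left(Z - \frac{5}{Z}\right) = 2 Z \left(Z - \frac{5}{Z}\right)$)
$H{\left(2 \right)} \left(\left(1 + p\right) + 1\right) O{\left(5 \right)} = \left(-10 + 2 \cdot 2^{2}\right) \left(\left(1 + 1\right) + 1\right) 5 \left(1 + 5\right) = \left(-10 + 2 \cdot 4\right) \left(2 + 1\right) 5 \cdot 6 = \left(-10 + 8\right) 3 \cdot 30 = \left(-2\right) 3 \cdot 30 = \left(-6\right) 30 = -180$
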